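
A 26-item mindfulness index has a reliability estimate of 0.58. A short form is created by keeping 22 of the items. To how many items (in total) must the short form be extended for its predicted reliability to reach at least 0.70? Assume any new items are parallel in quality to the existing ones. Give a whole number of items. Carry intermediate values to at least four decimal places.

44

First, r for the 22-item form: n = 22/26 = 0.8462, so r_22 = 0.8462·0.58/(1 + (0.8462 − 1)·0.58) = 0.5389
Then solve for n' with r_old = 0.5389, r_target = 0.70: n' = 0.70(1 − 0.5389)/[0.5389(1 − 0.70)] = 1.9965
Total items = 1.9965 × 22 = 43.92, rounded up to 44.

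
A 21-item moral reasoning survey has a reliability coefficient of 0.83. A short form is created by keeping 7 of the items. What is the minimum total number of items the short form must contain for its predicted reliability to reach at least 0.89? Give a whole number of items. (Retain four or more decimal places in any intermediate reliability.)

35

First, r for the 7-item form: n = 7/21 = 0.3333, so r_7 = 0.3333·0.83/(1 + (0.3333 − 1)·0.83) = 0.6194
Length factor from the short form to reach 0.89: n' = 0.89(1 − 0.6194) / [0.6194(1 − 0.89)] ≈ 4.9716
Total items = 4.9716 × 7 = 34.80, rounded up to 35.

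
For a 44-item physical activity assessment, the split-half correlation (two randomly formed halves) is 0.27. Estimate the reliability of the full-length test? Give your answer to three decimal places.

0.425

The full test is twice the length of either half (n = 2).
r_full = 2r_hh / (1 + r_hh) = 2 × 0.27 / (1 + 0.27)
r_full = 0.5400 / 1.2700 ≈ 0.4252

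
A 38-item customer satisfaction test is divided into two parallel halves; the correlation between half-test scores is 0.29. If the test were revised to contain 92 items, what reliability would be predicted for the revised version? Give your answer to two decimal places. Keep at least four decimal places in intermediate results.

Spearman-Brown correction (n = 2): r_full = 2·0.29/(1 + 0.29) = 0.4496
Then adjust to 92 items: n = 92/38 = 2.4211
r_new = n·r_full / (1 + (n − 1)·r_full) = 1.0885 / 1.6389 ≈ 0.6642

0.66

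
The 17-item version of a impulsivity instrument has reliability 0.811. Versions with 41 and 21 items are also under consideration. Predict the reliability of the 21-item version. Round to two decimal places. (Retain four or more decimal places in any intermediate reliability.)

Only the ratio of lengths matters: n = 21/17 = 1.2353
r_{21} = n·r / (1 + (n − 1)·r) = 1.0018 / 1.1908 ≈ 0.8413

0.84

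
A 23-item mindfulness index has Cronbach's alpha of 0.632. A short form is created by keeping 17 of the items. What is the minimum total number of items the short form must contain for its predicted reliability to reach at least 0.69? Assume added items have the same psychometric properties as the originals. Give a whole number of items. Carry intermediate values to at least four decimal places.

Short-form reliability: n = 17/23 = 0.7391; r_17 = n·r/(1+(n−1)r) ≈ 0.5593
Length factor from the short form to reach 0.69: n' = 0.69(1 − 0.5593) / [0.5593(1 − 0.69)] ≈ 1.7538
Total items = 1.7538 × 17 = 29.81, rounded up to 30.

30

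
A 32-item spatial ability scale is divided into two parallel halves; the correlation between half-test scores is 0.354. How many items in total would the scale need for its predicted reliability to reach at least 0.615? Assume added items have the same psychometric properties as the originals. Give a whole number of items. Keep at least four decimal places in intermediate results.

Corrected full-test reliability: r_full = 2 × 0.354 / (1 + 0.354) ≈ 0.5229
n = r_tgt(1 − r_full) / [r_full(1 − r_tgt)] = 0.615 × 0.4771 / (0.5229 × 0.385) ≈ 1.4575
Items = 1.4575 × 32 ≈ 46.64 → 47

47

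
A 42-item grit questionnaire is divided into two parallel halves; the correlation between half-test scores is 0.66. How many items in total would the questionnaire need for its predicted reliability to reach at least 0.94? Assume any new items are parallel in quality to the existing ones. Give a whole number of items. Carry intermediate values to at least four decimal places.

r_full = 2(0.66)/(1 + 0.66) = 0.7952
n = r_tgt(1 − r_full) / [r_full(1 − r_tgt)] = 0.94 × 0.2048 / (0.7952 × 0.06) ≈ 4.0349
Items = 4.0349 × 42 ≈ 169.47 → 170

170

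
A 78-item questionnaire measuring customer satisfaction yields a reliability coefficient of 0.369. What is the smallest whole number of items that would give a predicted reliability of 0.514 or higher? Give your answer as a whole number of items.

Spearman-Brown solved for the length factor n:
n = r*(1 − r) / [ r (1 − r*) ]
n = 0.514(1 − 0.369) / [0.369(1 − 0.514)]
n = 0.324334 / 0.179334 ≈ 1.8085
1.8085 × 78 = 141.06 → 142 items

142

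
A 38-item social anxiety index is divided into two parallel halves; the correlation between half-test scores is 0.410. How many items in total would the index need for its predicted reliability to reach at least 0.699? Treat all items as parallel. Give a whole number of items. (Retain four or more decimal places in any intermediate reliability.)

r_full = 2(0.410)/(1 + 0.410) = 0.5816
n = r_tgt(1 − r_full) / [r_full(1 − r_tgt)] = 0.699 × 0.4184 / (0.5816 × 0.301) ≈ 1.6706
Items = 1.6706 × 38 ≈ 63.48 → 64

64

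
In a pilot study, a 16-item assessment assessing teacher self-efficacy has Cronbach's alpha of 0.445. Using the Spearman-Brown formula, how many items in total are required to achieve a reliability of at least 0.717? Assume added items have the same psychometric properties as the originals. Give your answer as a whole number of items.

n = 0.717(1 − 0.445) / [0.445(1 − 0.717)]
  = 0.397935 / 0.125935 = 3.1598
3.1598 × 16 = 50.56 → 51 items

51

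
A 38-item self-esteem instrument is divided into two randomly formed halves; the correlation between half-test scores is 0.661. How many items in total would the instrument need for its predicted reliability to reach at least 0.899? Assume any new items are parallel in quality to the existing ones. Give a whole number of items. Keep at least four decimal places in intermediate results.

87

r_full = 2(0.661)/(1 + 0.661) = 0.7959
n = r_tgt(1 − r_full) / [r_full(1 − r_tgt)] = 0.899 × 0.2041 / (0.7959 × 0.101) ≈ 2.2826
Required items = 2.2826 × 38 = 86.74, so 87 items.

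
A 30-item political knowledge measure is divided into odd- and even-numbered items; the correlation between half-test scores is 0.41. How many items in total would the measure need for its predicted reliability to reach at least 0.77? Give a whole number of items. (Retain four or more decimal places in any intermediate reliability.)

73

r_full = 2(0.41)/(1 + 0.41) = 0.5816
Solve Spearman-Brown for n: n = 0.77(1 − 0.5816) / [0.5816(1 − 0.77)] = 2.4084
Required items = 2.4084 × 30 = 72.25, so 73 items.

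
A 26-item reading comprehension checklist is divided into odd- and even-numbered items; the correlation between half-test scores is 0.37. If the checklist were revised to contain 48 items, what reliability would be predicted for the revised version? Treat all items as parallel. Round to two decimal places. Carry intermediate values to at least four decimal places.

Full-test reliability from the split-half r: r_full = 2(0.37)/(1 + 0.37) = 0.5401
Length factor from 26 to 48 items: n = 48/26 = 1.8462
r_new = n·r_full / (1 + (n − 1)·r_full) = 0.9971 / 1.4570 ≈ 0.6844

0.68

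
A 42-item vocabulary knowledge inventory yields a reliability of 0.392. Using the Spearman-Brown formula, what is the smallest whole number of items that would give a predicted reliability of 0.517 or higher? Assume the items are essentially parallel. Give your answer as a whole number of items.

70

Invert Spearman-Brown to solve for n:
n = r*(1 − r) / [ r (1 − r*) ]
n = 0.517(1 − 0.392) / [0.392(1 − 0.517)]
n = 0.314336 / 0.189336 ≈ 1.6602
1.6602 × 42 = 69.73 → 70 items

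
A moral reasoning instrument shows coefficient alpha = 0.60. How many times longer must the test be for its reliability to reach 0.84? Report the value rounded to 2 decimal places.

Spearman-Brown solved for the length factor n:
n = r_target (1 − r_old) / [ r_old (1 − r_target) ]
n = 0.84 × (1 − 0.60) / [ 0.60 × (1 − 0.84) ]
n = 0.3360 / 0.0960 ≈ 3.5000

3.50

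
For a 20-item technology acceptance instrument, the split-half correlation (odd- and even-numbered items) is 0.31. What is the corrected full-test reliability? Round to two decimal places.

Apply the Spearman-Brown correction with n = 2:
r_full = 2r_hh / (1 + r_hh) = 2 × 0.31 / (1 + 0.31)
r_full = 0.6200 / 1.3100 ≈ 0.4733

0.47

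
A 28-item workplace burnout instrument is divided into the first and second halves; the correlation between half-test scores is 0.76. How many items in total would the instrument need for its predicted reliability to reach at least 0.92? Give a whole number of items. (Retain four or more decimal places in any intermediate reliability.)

Corrected full-test reliability: r_full = 2 × 0.76 / (1 + 0.76) ≈ 0.8636
n = r_tgt(1 − r_full) / [r_full(1 − r_tgt)] = 0.92 × 0.1364 / (0.8636 × 0.08) ≈ 1.8164
Required items = 1.8164 × 28 = 50.86, so 51 items.

51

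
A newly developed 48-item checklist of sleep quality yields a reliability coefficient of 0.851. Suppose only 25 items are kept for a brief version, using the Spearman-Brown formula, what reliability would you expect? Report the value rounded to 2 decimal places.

n = 25/48 = 0.5208
Spearman-Brown: r_new = n·r / (1 + (n − 1)·r)
r_new = (0.5208 × 0.851) / (1 + (0.5208 − 1) × 0.851)
     = 0.4432 / 0.5922 = 0.7484

0.75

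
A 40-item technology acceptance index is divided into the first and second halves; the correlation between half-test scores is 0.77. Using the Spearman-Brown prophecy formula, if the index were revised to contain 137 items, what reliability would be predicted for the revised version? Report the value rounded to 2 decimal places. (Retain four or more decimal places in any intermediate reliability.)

Full-test reliability from the split-half r: r_full = 2(0.77)/(1 + 0.77) = 0.8701
Length factor from 40 to 137 items: n = 137/40 = 3.4250
r_new = n·r_full / (1 + (n − 1)·r_full) = 2.9801 / 3.1100 ≈ 0.9582

0.96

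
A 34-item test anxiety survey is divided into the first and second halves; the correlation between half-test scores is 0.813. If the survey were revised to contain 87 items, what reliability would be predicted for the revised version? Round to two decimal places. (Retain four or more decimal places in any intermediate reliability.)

0.96

Full-test reliability from the split-half r: r_full = 2(0.813)/(1 + 0.813) = 0.8969
Then adjust to 87 items: n = 87/34 = 2.5588
r_new = n·r_full / (1 + (n − 1)·r_full) = 2.2950 / 2.3981 ≈ 0.9570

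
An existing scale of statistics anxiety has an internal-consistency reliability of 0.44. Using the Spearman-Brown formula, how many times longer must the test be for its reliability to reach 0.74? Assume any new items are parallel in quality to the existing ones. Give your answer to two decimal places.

Invert Spearman-Brown to solve for n:
n = r*(1 − r) / [ r (1 − r*) ]
n = 0.74(1 − 0.44) / [0.44(1 − 0.74)]
  = 0.4144 / 0.1144 = 3.6224

3.62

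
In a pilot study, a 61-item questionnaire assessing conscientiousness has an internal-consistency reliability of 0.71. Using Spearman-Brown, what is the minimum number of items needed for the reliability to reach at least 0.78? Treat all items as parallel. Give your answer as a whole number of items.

89

Invert Spearman-Brown to solve for n:
n = r*(1 − r) / [ r (1 − r*) ]
n = 0.78 × (1 − 0.71) / [ 0.71 × (1 − 0.78) ]
  = 0.2262 / 0.1562 = 1.4481
1.4481 × 61 = 88.33 → 89 items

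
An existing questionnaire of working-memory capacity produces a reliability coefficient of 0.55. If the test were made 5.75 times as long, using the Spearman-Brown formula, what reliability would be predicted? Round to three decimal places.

By Spearman-Brown, r_new = n r / (1 + (n − 1) r).
r_new = 5.75·0.55 / [1 + (5.75 − 1)·0.55]
r_new = 3.1625 / 3.6125 ≈ 0.8754

0.875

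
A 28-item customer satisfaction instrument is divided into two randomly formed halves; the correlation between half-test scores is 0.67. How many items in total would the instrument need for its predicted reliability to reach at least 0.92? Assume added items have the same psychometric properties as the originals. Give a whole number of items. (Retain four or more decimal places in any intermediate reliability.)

r_full = 2(0.67)/(1 + 0.67) = 0.8024
Solve Spearman-Brown for n: n = 0.92(1 − 0.8024) / [0.8024(1 − 0.92)] = 2.8320
Items = 2.8320 × 28 ≈ 79.30 → 80

80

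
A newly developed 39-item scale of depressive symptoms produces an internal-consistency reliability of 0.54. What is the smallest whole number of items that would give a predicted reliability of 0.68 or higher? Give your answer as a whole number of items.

Rearranging the Spearman-Brown formula for n,
n = r_target (1 − r_old) / [ r_old (1 − r_target) ]
n = 0.68(1 − 0.54) / [0.54(1 − 0.68)]
  = 0.3128 / 0.1728 = 1.8102
1.8102 × 39 = 70.60 → 71 items

71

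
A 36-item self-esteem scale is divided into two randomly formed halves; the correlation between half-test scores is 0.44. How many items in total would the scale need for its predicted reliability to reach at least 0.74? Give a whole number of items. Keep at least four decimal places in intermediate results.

r_full = 2(0.44)/(1 + 0.44) = 0.6111
n = r_tgt(1 − r_full) / [r_full(1 − r_tgt)] = 0.74 × 0.3889 / (0.6111 × 0.26) ≈ 1.8113
Required items = 1.8113 × 36 = 65.21, so 66 items.

66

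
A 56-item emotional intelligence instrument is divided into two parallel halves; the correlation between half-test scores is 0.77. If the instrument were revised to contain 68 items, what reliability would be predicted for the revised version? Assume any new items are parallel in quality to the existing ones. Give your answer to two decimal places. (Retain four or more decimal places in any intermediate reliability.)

Spearman-Brown correction (n = 2): r_full = 2·0.77/(1 + 0.77) = 0.8701
Length factor from 56 to 68 items: n = 68/56 = 1.2143
r_new = n·r_full / (1 + (n − 1)·r_full) = 1.0566 / 1.1865 ≈ 0.8905

0.89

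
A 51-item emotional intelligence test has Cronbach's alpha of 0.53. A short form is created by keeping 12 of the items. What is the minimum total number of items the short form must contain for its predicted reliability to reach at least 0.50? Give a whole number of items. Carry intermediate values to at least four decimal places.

46

Short-form reliability: n = 12/51 = 0.2353; r_12 = n·r/(1+(n−1)r) ≈ 0.2097
Length factor from the short form to reach 0.50: n' = 0.50(1 − 0.2097) / [0.2097(1 − 0.50)] ≈ 3.7687
Total items = 3.7687 × 12 = 45.22, rounded up to 46.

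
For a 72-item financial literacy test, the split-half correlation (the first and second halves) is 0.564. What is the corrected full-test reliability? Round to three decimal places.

Apply the Spearman-Brown correction with n = 2:
r_full = 2r_hh / (1 + r_hh) = 2 × 0.564 / (1 + 0.564)
r_full = 1.1280 / 1.5640 ≈ 0.7212

0.721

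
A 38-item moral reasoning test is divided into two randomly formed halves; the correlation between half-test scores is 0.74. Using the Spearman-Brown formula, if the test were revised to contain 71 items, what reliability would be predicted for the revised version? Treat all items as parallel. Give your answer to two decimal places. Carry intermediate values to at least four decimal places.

First correct the split-half correlation to full-test reliability: r_full = 2 × 0.74 / (1 + 0.74) ≈ 0.8506
Length factor from 38 to 71 items: n = 71/38 = 1.8684
r_new = n·r_full / (1 + (n − 1)·r_full) = 1.5893 / 1.7387 ≈ 0.9141

0.91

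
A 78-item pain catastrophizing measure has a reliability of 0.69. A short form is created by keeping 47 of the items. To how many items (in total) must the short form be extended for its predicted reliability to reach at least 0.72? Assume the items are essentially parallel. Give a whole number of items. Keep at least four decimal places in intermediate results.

First, r for the 47-item form: n = 47/78 = 0.6026, so r_47 = 0.6026·0.69/(1 + (0.6026 − 1)·0.69) = 0.5729
Then solve for n' with r_old = 0.5729, r_target = 0.72: n' = 0.72(1 − 0.5729)/[0.5729(1 − 0.72)] = 1.9170
Total items = 1.9170 × 47 = 90.10, rounded up to 91.

91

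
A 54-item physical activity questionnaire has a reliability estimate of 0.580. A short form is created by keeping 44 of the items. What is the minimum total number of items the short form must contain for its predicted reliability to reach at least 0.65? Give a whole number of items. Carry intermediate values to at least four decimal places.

First, r for the 44-item form: n = 44/54 = 0.8148, so r_44 = 0.8148·0.580/(1 + (0.8148 − 1)·0.580) = 0.5295
Length factor from the short form to reach 0.65: n' = 0.65(1 − 0.5295) / [0.5295(1 − 0.65)] ≈ 1.6502
Total items = 1.6502 × 44 = 72.61, rounded up to 73.

73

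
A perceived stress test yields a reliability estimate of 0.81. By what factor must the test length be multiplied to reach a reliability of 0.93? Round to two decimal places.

3.12

Spearman-Brown solved for the length factor n:
n = r_target (1 − r_old) / [ r_old (1 − r_target) ]
n = 0.93 × (1 − 0.81) / [ 0.81 × (1 − 0.93) ]
  = 0.1767 / 0.0567 = 3.1164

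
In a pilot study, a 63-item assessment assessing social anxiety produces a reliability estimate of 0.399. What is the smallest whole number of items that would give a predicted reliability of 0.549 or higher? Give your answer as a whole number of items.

n = [0.549 × 0.601] / [0.399 × 0.451]
  = 0.329949 / 0.179949 = 1.8336
Items needed = n × 63 = 1.8336 × 63 ≈ 115.52 → round up to 116

116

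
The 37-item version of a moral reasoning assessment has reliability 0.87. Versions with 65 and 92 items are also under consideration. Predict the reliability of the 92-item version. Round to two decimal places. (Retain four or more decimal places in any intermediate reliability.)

0.94

The 65-item form is not needed; work directly from the 37-item form with n = 92/37 = 2.4865.
r_{92} = n·r / (1 + (n − 1)·r) = 2.1633 / 2.2933 ≈ 0.9433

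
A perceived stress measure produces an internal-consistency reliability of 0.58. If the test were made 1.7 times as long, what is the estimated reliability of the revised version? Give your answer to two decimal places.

0.70

Apply the Spearman-Brown prophecy formula, r' = nr / [1 + (n − 1)r]:
r_new = (1.7 × 0.58) / (1 + (1.7 − 1) × 0.58)
r_new = 0.9860 / 1.4060 ≈ 0.7013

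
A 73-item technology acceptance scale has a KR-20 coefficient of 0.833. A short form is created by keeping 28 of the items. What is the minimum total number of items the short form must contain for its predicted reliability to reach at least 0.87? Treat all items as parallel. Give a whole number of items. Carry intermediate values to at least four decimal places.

Short-form reliability: n = 28/73 = 0.3836; r_28 = n·r/(1+(n−1)r) ≈ 0.6568
Length factor from the short form to reach 0.87: n' = 0.87(1 − 0.6568) / [0.6568(1 − 0.87)] ≈ 3.4970
Total items = 3.4970 × 28 = 97.92, rounded up to 98.

98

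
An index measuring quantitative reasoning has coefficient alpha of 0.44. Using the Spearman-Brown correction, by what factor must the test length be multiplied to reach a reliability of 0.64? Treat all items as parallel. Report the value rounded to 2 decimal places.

n = 0.64 × (1 − 0.44) / [ 0.44 × (1 − 0.64) ]
n = 0.3584 / 0.1584 ≈ 2.2626

2.26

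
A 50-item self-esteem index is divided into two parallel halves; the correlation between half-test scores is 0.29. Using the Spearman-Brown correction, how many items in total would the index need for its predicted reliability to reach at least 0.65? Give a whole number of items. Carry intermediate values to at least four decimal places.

114

r_full = 2(0.29)/(1 + 0.29) = 0.4496
n = r_tgt(1 − r_full) / [r_full(1 − r_tgt)] = 0.65 × 0.5504 / (0.4496 × 0.35) ≈ 2.2735
Required items = 2.2735 × 50 = 113.67, so 114 items.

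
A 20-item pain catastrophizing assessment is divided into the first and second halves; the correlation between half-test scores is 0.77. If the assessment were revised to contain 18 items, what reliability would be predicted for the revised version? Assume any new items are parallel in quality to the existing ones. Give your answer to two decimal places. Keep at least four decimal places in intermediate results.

0.86

First correct the split-half correlation to full-test reliability: r_full = 2 × 0.77 / (1 + 0.77) ≈ 0.8701
Then adjust to 18 items: n = 18/20 = 0.9000
r_new = n·r_full / (1 + (n − 1)·r_full) = 0.7831 / 0.9130 ≈ 0.8577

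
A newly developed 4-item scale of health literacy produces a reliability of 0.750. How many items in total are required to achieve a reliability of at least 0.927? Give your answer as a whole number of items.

n = 0.927 × (1 − 0.750) / [ 0.750 × (1 − 0.927) ]
n = 0.231750 / 0.054750 ≈ 4.2329
4.2329 × 4 = 16.93 → 17 items

17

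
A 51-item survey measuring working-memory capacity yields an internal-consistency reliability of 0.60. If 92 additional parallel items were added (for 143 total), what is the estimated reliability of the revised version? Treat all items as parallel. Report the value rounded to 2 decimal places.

n = 143/51 = 2.8039
Apply the Spearman-Brown prophecy formula, r' = nr / [1 + (n − 1)r]:
r_new = (2.8039 × 0.60) / (1 + (2.8039 − 1) × 0.60)
     = 1.6823 / 2.0823 = 0.8079

0.81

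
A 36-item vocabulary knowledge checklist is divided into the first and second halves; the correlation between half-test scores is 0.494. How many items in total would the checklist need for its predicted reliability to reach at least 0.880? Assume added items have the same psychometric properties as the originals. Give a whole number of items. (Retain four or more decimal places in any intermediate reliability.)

Corrected full-test reliability: r_full = 2 × 0.494 / (1 + 0.494) ≈ 0.6613
n = r_tgt(1 − r_full) / [r_full(1 − r_tgt)] = 0.880 × 0.3387 / (0.6613 × 0.120) ≈ 3.7559
Items = 3.7559 × 36 ≈ 135.21 → 136

136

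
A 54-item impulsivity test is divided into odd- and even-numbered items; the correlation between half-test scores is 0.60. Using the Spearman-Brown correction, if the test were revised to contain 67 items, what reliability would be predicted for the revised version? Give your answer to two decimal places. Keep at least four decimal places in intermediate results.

First correct the split-half correlation to full-test reliability: r_full = 2 × 0.60 / (1 + 0.60) ≈ 0.7500
Length factor from 54 to 67 items: n = 67/54 = 1.2407
r_new = n·r_full / (1 + (n − 1)·r_full) = 0.9305 / 1.1805 ≈ 0.7882

0.79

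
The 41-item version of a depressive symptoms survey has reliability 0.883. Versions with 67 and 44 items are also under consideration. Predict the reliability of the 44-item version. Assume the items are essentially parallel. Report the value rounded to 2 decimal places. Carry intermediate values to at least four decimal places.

0.89

Only the ratio of lengths matters: n = 44/41 = 1.0732
r_{44} = n·r / (1 + (n − 1)·r) = 0.9476 / 1.0646 ≈ 0.8901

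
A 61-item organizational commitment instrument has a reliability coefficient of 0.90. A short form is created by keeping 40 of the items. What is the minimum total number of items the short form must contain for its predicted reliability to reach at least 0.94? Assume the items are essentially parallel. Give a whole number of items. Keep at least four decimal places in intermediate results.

First, r for the 40-item form: n = 40/61 = 0.6557, so r_40 = 0.6557·0.90/(1 + (0.6557 − 1)·0.90) = 0.8551
Length factor from the short form to reach 0.94: n' = 0.94(1 − 0.8551) / [0.8551(1 − 0.94)] ≈ 2.6548
Items = 2.6548 × 40 ≈ 106.19 → 107

107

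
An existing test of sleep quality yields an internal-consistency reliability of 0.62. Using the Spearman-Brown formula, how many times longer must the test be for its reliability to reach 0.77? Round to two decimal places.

Spearman-Brown solved for the length factor n:
n = r_target (1 − r_old) / [ r_old (1 − r_target) ]
n = 0.77(1 − 0.62) / [0.62(1 − 0.77)]
n = 0.2926 / 0.1426 ≈ 2.0519

2.05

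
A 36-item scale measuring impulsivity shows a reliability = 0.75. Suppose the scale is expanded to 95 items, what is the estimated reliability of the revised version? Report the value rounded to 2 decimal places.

The new length is 95/36 = 2.6389 times the old.
Spearman-Brown: r_new = n·r / (1 + (n − 1)·r)
r_new = 2.6389·0.75 / [1 + (2.6389 − 1)·0.75]
     = 1.9792 / 2.2292 = 0.8879

0.89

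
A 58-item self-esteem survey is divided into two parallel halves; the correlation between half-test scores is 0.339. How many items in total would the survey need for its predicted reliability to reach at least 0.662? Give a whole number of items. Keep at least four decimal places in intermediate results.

r_full = 2(0.339)/(1 + 0.339) = 0.5063
Solve Spearman-Brown for n: n = 0.662(1 − 0.5063) / [0.5063(1 − 0.662)] = 1.9098
Required items = 1.9098 × 58 = 110.77, so 111 items.

111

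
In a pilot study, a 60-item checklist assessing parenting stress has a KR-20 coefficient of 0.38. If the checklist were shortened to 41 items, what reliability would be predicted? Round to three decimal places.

0.295

n = 41/60 = 0.6833
Spearman-Brown: r_new = n·r / (1 + (n − 1)·r)
r_new = 0.6833·0.38 / [1 + (0.6833 − 1)·0.38]
     = 0.2597 / 0.8797 = 0.2952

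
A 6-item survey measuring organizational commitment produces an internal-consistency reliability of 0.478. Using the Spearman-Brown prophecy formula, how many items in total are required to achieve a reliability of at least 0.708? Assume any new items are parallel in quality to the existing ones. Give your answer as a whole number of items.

16

Rearranging the Spearman-Brown formula for n,
n = r*(1 − r) / [ r (1 − r*) ]
n = 0.708(1 − 0.478) / [0.478(1 − 0.708)]
n = 0.369576 / 0.139576 ≈ 2.6478
Items needed = n × 6 = 2.6478 × 6 ≈ 15.89 → round up to 16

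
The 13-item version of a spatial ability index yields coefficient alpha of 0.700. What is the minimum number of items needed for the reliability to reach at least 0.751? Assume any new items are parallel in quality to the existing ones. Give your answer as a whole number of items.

n = [0.751 × 0.300] / [0.700 × 0.249]
  = 0.225300 / 0.174300 = 1.2926
1.2926 × 13 = 16.80 → 17 items

17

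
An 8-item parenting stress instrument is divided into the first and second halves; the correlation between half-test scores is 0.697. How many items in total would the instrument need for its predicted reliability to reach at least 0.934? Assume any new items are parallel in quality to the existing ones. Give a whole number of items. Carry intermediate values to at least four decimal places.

25

r_full = 2(0.697)/(1 + 0.697) = 0.8214
n = r_tgt(1 − r_full) / [r_full(1 − r_tgt)] = 0.934 × 0.1786 / (0.8214 × 0.066) ≈ 3.0770
Items = 3.0770 × 8 ≈ 24.62 → 25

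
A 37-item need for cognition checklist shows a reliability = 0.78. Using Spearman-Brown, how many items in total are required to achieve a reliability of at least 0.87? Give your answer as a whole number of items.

Invert Spearman-Brown to solve for n:
n = r_target (1 − r_old) / [ r_old (1 − r_target) ]
n = 0.87 × (1 − 0.78) / [ 0.78 × (1 − 0.87) ]
  = 0.1914 / 0.1014 = 1.8876
So the test needs 1.8876 × 37 ≈ 69.84 items; rounding up, 70.

70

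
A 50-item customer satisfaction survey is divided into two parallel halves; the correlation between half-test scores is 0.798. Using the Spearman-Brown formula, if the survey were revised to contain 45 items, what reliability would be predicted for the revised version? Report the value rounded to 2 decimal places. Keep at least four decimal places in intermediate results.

First correct the split-half correlation to full-test reliability: r_full = 2 × 0.798 / (1 + 0.798) ≈ 0.8877
Then adjust to 45 items: n = 45/50 = 0.9000
r_new = n·r_full / (1 + (n − 1)·r_full) = 0.7989 / 0.9112 ≈ 0.8768

0.88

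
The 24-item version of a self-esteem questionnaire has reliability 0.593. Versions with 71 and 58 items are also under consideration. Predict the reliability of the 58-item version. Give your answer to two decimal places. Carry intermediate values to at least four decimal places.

0.78

The 71-item form is not needed; work directly from the 24-item form with n = 58/24 = 2.4167.
r_{58} = n·r / (1 + (n − 1)·r) = 1.4331 / 1.8401 ≈ 0.7788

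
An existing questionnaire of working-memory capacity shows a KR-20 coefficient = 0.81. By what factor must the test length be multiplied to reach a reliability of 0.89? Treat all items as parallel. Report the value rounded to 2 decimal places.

1.90

n = 0.89 × (1 − 0.81) / [ 0.81 × (1 − 0.89) ]
n = 0.1691 / 0.0891 ≈ 1.8979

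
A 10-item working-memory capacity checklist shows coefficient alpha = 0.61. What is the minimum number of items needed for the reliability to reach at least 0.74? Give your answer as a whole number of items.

n = 0.74(1 − 0.61) / [0.61(1 − 0.74)]
n = 0.2886 / 0.1586 ≈ 1.8197
1.8197 × 10 = 18.20 → 19 items

19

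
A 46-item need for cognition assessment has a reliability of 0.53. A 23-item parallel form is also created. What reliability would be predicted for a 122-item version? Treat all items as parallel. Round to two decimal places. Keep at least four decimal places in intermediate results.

The 23-item form is not needed; work directly from the 46-item form with n = 122/46 = 2.6522.
r_{122} = n·r / (1 + (n − 1)·r) = 1.4057 / 1.8757 ≈ 0.7494

0.75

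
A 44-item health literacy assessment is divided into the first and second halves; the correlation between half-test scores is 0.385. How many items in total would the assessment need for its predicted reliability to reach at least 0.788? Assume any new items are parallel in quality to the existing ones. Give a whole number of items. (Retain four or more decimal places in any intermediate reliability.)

Corrected full-test reliability: r_full = 2 × 0.385 / (1 + 0.385) ≈ 0.5560
n = r_tgt(1 − r_full) / [r_full(1 − r_tgt)] = 0.788 × 0.4440 / (0.5560 × 0.212) ≈ 2.9682
Required items = 2.9682 × 44 = 130.60, so 131 items.

131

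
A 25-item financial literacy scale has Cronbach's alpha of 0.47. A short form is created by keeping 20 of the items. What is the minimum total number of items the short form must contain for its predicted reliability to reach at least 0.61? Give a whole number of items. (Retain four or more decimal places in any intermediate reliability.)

45

First, r for the 20-item form: n = 20/25 = 0.8000, so r_20 = 0.8000·0.47/(1 + (0.8000 − 1)·0.47) = 0.4150
Length factor from the short form to reach 0.61: n' = 0.61(1 − 0.4150) / [0.4150(1 − 0.61)] ≈ 2.2048
Total items = 2.2048 × 20 = 44.10, rounded up to 45.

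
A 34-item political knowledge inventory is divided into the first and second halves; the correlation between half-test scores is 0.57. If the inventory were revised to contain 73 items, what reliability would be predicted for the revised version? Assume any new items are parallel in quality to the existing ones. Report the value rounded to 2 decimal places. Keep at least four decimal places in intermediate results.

First correct the split-half correlation to full-test reliability: r_full = 2 × 0.57 / (1 + 0.57) ≈ 0.7261
Length factor from 34 to 73 items: n = 73/34 = 2.1471
r_new = n·r_full / (1 + (n − 1)·r_full) = 1.5590 / 1.8329 ≈ 0.8506

0.85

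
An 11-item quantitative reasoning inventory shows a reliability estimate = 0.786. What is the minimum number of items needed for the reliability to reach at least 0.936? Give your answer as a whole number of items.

Invert Spearman-Brown to solve for n:
n = r*(1 − r) / [ r (1 − r*) ]
n = [0.936 × 0.214] / [0.786 × 0.064]
n = 0.200304 / 0.050304 ≈ 3.9819
Items needed = n × 11 = 3.9819 × 11 ≈ 43.80 → round up to 44

44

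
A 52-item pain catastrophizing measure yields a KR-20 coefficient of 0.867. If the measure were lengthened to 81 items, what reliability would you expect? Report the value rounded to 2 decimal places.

0.91

The new length is 81/52 = 1.5577 times the old.
Apply the Spearman-Brown prophecy formula, r' = nr / [1 + (n − 1)r]:
r_new = 1.5577·0.867 / [1 + (1.5577 − 1)·0.867]
r_new = 1.3505 / 1.4835 ≈ 0.9103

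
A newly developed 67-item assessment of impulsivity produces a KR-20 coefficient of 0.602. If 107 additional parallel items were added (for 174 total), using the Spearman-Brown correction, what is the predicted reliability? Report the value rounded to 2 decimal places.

Length ratio n = 174/67 = 2.597
r_new = (2.597 × 0.602) / (1 + (2.597 − 1) × 0.602)
r_new = 1.5634 / 1.9614 ≈ 0.7971

0.80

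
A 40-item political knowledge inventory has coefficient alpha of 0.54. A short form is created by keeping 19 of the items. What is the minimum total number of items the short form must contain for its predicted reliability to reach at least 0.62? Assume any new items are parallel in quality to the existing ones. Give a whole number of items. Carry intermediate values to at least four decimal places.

56

First, r for the 19-item form: n = 19/40 = 0.4750, so r_19 = 0.4750·0.54/(1 + (0.4750 − 1)·0.54) = 0.3580
Length factor from the short form to reach 0.62: n' = 0.62(1 − 0.3580) / [0.3580(1 − 0.62)] ≈ 2.9259
Total items = 2.9259 × 19 = 55.59, rounded up to 56.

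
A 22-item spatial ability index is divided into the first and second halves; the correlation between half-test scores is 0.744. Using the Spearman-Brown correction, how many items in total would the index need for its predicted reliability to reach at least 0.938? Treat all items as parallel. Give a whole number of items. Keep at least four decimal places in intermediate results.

58

r_full = 2(0.744)/(1 + 0.744) = 0.8532
Solve Spearman-Brown for n: n = 0.938(1 − 0.8532) / [0.8532(1 − 0.938)] = 2.6031
Required items = 2.6031 × 22 = 57.27, so 58 items.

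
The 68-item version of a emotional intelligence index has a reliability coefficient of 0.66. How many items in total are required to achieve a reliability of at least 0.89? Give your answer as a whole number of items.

284

n = 0.89 × (1 − 0.66) / [ 0.66 × (1 − 0.89) ]
  = 0.3026 / 0.0726 = 4.1680
So the test needs 4.1680 × 68 ≈ 283.42 items; rounding up, 284.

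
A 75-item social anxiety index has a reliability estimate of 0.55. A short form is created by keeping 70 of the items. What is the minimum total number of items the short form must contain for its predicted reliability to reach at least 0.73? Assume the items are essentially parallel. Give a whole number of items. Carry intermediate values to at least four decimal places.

Short-form reliability: n = 70/75 = 0.9333; r_70 = n·r/(1+(n−1)r) ≈ 0.5329
Length factor from the short form to reach 0.73: n' = 0.73(1 − 0.5329) / [0.5329(1 − 0.73)] ≈ 2.3699
Total items = 2.3699 × 70 = 165.89, rounded up to 166.

166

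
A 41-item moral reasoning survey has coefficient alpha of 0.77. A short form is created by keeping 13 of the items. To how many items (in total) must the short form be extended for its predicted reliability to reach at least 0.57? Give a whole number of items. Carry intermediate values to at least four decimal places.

17

Short-form reliability: n = 13/41 = 0.3171; r_13 = n·r/(1+(n−1)r) ≈ 0.5149
Then solve for n' with r_old = 0.5149, r_target = 0.57: n' = 0.57(1 − 0.5149)/[0.5149(1 − 0.57)] = 1.2489
Total items = 1.2489 × 13 = 16.24, rounded up to 17.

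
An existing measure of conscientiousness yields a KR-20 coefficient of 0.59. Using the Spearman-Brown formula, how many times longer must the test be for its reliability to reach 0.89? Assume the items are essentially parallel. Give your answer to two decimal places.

n = 0.89(1 − 0.59) / [0.59(1 − 0.89)]
  = 0.3649 / 0.0649 = 5.6225

5.62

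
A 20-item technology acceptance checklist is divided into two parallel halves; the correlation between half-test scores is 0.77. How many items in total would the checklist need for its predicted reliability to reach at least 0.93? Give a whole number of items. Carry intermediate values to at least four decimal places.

r_full = 2(0.77)/(1 + 0.77) = 0.8701
Solve Spearman-Brown for n: n = 0.93(1 − 0.8701) / [0.8701(1 − 0.93)] = 1.9835
Items = 1.9835 × 20 ≈ 39.67 → 40

40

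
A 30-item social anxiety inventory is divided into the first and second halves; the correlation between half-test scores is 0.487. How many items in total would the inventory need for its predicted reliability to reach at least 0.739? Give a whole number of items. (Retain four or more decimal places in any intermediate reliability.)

r_full = 2(0.487)/(1 + 0.487) = 0.6550
n = r_tgt(1 − r_full) / [r_full(1 − r_tgt)] = 0.739 × 0.3450 / (0.6550 × 0.261) ≈ 1.4914
Items = 1.4914 × 30 ≈ 44.74 → 45

45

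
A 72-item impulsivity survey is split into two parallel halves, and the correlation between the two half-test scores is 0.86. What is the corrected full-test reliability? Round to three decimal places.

0.925

Apply the Spearman-Brown correction with n = 2:
r_full = 2r_hh / (1 + r_hh) = 2 × 0.86 / (1 + 0.86)
       = 1.7200 / 1.8600 = 0.9247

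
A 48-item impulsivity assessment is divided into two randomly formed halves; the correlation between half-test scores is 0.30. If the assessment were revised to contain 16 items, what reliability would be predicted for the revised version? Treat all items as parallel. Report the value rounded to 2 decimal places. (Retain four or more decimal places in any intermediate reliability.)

First correct the split-half correlation to full-test reliability: r_full = 2 × 0.30 / (1 + 0.30) ≈ 0.4615
Then adjust to 16 items: n = 16/48 = 0.3333
r_new = n·r_full / (1 + (n − 1)·r_full) = 0.1538 / 0.6923 ≈ 0.2222

0.22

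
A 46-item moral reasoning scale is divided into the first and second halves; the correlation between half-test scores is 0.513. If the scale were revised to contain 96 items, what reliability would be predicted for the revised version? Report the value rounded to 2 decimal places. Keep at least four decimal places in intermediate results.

0.81

Spearman-Brown correction (n = 2): r_full = 2·0.513/(1 + 0.513) = 0.6781
Length factor from 46 to 96 items: n = 96/46 = 2.0870
r_new = n·r_full / (1 + (n − 1)·r_full) = 1.4152 / 1.7371 ≈ 0.8147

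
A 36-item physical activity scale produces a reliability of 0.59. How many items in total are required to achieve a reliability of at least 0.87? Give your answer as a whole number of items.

168

n = 0.87 × (1 − 0.59) / [ 0.59 × (1 − 0.87) ]
n = 0.3567 / 0.0767 ≈ 4.6506
So the test needs 4.6506 × 36 ≈ 167.42 items; rounding up, 168.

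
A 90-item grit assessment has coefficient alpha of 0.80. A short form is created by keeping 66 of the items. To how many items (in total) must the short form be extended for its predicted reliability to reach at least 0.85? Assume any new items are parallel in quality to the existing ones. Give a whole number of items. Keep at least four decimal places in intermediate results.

Short-form reliability: n = 66/90 = 0.7333; r_66 = n·r/(1+(n−1)r) ≈ 0.7458
Length factor from the short form to reach 0.85: n' = 0.85(1 − 0.7458) / [0.7458(1 − 0.85)] ≈ 1.9314
Total items = 1.9314 × 66 = 127.47, rounded up to 128.

128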